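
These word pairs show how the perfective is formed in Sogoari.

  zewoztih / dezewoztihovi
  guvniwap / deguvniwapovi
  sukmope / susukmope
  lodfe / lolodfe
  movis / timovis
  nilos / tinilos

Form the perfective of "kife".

zewoztih and movis both have last vowel 'i' yet inflect differently (dezewoztihovi, timovis), so the last vowel is not what conditions the rule; the final letter is.
"kife" ends in -e. The stems ending in -e (sukmope → susukmope, lodfe → lolodfe) repeat the first consonant+vowel as a prefix.
The other patterns: stems ending in -h or -p add de- … -ovi around the stem; stems ending in -s add the prefix ti-.
So kife → kikife.

kikife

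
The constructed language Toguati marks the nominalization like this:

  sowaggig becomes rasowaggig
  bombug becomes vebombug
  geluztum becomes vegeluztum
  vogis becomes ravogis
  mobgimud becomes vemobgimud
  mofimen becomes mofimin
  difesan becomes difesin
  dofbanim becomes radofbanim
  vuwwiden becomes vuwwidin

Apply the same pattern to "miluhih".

"miluhih" has last vowel 'i'. The stems whose last vowel is 'i' (dofbanim → radofbanim, sowaggig → rasowaggig, vogis → ravogis) add the prefix ra-.
So miluhih → ramiluhih.

ramiluhih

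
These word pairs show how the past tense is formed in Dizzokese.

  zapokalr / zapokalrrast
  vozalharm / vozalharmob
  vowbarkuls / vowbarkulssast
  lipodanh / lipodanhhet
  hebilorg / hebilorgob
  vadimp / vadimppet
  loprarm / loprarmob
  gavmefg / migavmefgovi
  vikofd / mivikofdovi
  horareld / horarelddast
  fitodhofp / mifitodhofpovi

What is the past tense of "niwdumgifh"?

"niwdumgifh" has second-to-last letter 'f'. The stems whose second-to-last letter is 'f' (gavmefg → migavmefgovi, fitodhofp → mifitodhofpovi, vikofd → mivikofdovi) add mi- … -ovi around the stem.
So niwdumgifh → miniwdumgifhovi.

miniwdumgifhovi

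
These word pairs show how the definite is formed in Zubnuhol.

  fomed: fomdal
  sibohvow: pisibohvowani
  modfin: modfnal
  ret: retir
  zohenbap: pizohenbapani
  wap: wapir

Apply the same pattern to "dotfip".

dotfpal

wap and zohenbap both end in -p yet inflect differently (wapir, pizohenbapani), so the final letter is not what conditions the rule; the number of vowels is.
"dotfip" has 2 vowels. The stems with 2 vowels (modfin → modfnal, fomed → fomdal) delete the last vowel and add -al.
So dotfip → dotfpal.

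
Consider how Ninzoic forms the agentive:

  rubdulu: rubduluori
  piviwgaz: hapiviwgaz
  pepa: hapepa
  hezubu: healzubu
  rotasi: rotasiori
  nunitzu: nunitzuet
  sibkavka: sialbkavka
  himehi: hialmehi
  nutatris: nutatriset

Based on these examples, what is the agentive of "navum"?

navumet

nunitzu and rubdulu both end in -u yet inflect differently (nunitzuet, rubduluori), so the final letter is not what conditions the rule; the first letter is.
"navum" begins with n-. The stems beginning with n- (nunitzu → nunitzuet, nutatris → nutatriset) add -et.
So navum → navumet.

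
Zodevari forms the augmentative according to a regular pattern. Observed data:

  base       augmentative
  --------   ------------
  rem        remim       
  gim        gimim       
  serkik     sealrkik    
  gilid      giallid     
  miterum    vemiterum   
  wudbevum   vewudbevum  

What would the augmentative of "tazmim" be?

taalzmim

rem and miterum both end in -m yet inflect differently (remim, vemiterum), so the final letter is not what conditions the rule; the number of vowels is.
"tazmim" has 2 vowels. The stems with 2 vowels (serkik → sealrkik, gilid → giallid) insert -al- after the first vowel.
So tazmim → taalzmim.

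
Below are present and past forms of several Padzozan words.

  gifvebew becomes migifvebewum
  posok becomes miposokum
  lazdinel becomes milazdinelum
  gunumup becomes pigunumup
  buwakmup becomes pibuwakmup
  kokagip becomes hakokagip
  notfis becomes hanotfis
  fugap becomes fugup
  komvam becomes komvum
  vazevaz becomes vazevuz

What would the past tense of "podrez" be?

"podrez" has last vowel 'e'. The stems whose last vowel is 'e' (gifvebew → migifvebewum, lazdinel → milazdinelum) add mi- … -um around the stem.
The other patterns: stems whose last vowel is 'u' add the prefix pi-; stems whose last vowel is 'i' add the prefix ha-; stems whose last vowel is 'a' change the last vowel to 'u'.
So podrez → mipodrezum.

mipodrezum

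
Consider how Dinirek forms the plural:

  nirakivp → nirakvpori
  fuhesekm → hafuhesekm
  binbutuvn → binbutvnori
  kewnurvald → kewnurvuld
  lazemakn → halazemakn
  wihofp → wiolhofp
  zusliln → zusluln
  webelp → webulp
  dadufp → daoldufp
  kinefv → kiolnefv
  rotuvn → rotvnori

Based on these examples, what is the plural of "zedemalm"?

zusliln and binbutuvn both end in -n yet inflect differently (zusluln, binbutvnori), so the final letter is not what conditions the rule; the second-to-last letter is.
"zedemalm" has second-to-last letter 'l'. The stems whose second-to-last letter is 'l' (webelp → webulp, zusliln → zusluln, kewnurvald → kewnurvuld) change the last vowel to 'u'.
So zedemalm → zedemulm.

zedemulm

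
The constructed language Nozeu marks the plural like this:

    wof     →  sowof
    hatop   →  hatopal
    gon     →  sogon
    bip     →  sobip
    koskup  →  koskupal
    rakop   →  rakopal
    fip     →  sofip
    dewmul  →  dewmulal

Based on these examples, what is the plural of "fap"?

hatop and bip both end in -p yet inflect differently (hatopal, sobip), so the final letter is not what conditions the rule; the number of vowels is.
"fap" has 1 vowel. The stems with 1 vowel (bip → sobip, wof → sowof, gon → sogon) add the prefix so-.
The other pattern: stems with 2 vowels add -al.
So fap → sofap.

sofap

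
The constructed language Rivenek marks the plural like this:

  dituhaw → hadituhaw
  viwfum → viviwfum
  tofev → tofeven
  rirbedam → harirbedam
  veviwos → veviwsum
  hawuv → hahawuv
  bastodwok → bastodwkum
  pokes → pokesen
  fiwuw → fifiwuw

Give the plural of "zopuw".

"zopuw" has last vowel 'u'. The stems whose last vowel is 'u' (hawuv → hahawuv, fiwuw → fifiwuw, viwfum → viviwfum) repeat the first consonant+vowel as a prefix.
So zopuw → zozopuw.

zozopuw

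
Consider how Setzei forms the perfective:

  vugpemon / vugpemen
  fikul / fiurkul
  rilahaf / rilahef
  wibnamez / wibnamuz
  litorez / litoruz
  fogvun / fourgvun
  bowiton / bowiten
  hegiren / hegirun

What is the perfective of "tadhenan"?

hegiren and fogvun both end in -n yet inflect differently (hegirun, fourgvun), so the final letter is not what conditions the rule; the last vowel is.
"tadhenan" has last vowel 'a'. The one such stem in the data (rilahaf → rilahef) changes the last vowel to 'e' (as do vugpemon, bowiton), so the same rule applies.
So tadhenan → tadhenen.

tadhenen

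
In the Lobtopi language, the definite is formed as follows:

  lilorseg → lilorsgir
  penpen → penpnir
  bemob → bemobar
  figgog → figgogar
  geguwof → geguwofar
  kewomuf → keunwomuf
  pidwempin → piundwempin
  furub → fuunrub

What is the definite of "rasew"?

raswir

lilorseg and figgog both end in -g yet inflect differently (lilorsgir, figgogar), so the final letter is not what conditions the rule; the last vowel is.
"rasew" has last vowel 'e'. The stems whose last vowel is 'e' (lilorseg → lilorsgir, penpen → penpnir) delete the last vowel and add -ir.
So rasew → raswir.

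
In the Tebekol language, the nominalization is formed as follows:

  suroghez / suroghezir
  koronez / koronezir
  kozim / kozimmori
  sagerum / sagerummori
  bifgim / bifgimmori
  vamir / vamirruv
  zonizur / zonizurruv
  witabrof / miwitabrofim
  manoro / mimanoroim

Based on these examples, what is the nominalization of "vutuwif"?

kozim and vamir both have last vowel 'i' yet inflect differently (kozimmori, vamirruv), so the last vowel is not what conditions the rule; the final letter is.
"vutuwif" ends in -f. The one such stem in the data (witabrof → miwitabrofim) adds mi- … -im around the stem, so the same rule applies.
The other patterns: stems ending in -z add -ir; stems ending in -m double the final consonant and add -ori; stems ending in -r double the final consonant and add -uv.
So vutuwif → mivutuwifim.

mivutuwifim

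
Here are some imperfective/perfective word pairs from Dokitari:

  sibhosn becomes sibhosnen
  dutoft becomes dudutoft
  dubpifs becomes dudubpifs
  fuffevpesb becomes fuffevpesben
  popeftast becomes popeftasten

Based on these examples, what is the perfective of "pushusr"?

dutoft and popeftast both end in -t yet inflect differently (dudutoft, popeftasten), so the final letter is not what conditions the rule; the second-to-last letter is.
"pushusr" has second-to-last letter 's'. The stems whose second-to-last letter is 's' (sibhosn → sibhosnen, popeftast → popeftasten, fuffevpesb → fuffevpesben) add -en.
The other pattern: stems whose second-to-last letter is 'f' repeat the first consonant+vowel as a prefix.
So pushusr → pushusren.

pushusren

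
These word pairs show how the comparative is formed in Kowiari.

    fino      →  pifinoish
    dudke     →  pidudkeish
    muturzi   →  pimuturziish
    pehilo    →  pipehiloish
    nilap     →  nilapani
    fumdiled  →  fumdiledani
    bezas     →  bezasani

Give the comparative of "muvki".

"muvki" ends in a vowel. The stems ending in a vowel (fino → pifinoish, dudke → pidudkeish, muturzi → pimuturziish) add pi- … -ish around the stem.
The other pattern: stems ending in a consonant add -ani.
So muvki → pimuvkiish.

pimuvkiish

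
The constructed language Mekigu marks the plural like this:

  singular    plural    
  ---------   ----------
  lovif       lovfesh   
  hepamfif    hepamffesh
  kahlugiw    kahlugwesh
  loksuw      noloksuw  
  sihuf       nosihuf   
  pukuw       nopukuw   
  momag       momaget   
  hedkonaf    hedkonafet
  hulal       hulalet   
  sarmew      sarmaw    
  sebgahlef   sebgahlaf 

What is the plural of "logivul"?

nologivul

kahlugiw and loksuw both end in -w yet inflect differently (kahlugwesh, noloksuw), so the final letter is not what conditions the rule; the last vowel is.
"logivul" has last vowel 'u'. The stems whose last vowel is 'u' (loksuw → noloksuw, sihuf → nosihuf, pukuw → nopukuw) add the prefix no-.
So logivul → nologivul.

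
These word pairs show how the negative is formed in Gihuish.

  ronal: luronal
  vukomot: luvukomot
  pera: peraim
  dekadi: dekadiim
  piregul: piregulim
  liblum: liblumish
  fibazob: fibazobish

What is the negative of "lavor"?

lavorish

ronal and piregul both end in -l yet inflect differently (luronal, piregulim), so the final letter is not what conditions the rule; the first letter is.
"lavor" begins with l-. The one such stem in the data (liblum → liblumish) adds -ish, so the same rule applies.
The other patterns: stems beginning with r- or v- add the prefix lu-; stems beginning with d- or p- add -im.
So lavor → lavorish.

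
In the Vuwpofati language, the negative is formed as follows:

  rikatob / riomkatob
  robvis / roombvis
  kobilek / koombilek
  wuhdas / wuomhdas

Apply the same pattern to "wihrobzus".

Every pair shown (rikatob → riomkatob, robvis → roombvis, kobilek → koombilek, …) follows the same rule: insert -om- after the first vowel.
So wihrobzus → wiomhrobzus.

wiomhrobzus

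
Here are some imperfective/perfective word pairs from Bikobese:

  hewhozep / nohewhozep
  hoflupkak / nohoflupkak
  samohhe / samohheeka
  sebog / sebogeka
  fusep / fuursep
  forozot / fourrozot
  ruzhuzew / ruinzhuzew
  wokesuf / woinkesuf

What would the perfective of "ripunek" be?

hewhozep and fusep both end in -p yet inflect differently (nohewhozep, fuursep), so the final letter is not what conditions the rule; the first letter is.
"ripunek" begins with r-. The one such stem in the data (ruzhuzew → ruinzhuzew) inserts -in- after the first vowel (as does wokesuf), so the same rule applies.
The other patterns: stems beginning with h- add the prefix no-; stems beginning with s- add -eka; stems beginning with f- insert -ur- after the first vowel.
So ripunek → riinpunek.

riinpunek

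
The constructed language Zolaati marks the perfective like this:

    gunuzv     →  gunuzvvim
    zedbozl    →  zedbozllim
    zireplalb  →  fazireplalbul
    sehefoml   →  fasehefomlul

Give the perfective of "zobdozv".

zobdozvvim

zedbozl and sehefoml both end in -l yet inflect differently (zedbozllim, fasehefomlul), so the final letter is not what conditions the rule; the second-to-last letter is.
"zobdozv" has second-to-last letter 'z'. The stems whose second-to-last letter is 'z' (gunuzv → gunuzvvim, zedbozl → zedbozllim) double the final consonant and add -im.
The other pattern: stems whose second-to-last letter is 'l' or 'm' add fa- … -ul around the stem.
So zobdozv → zobdozvvim.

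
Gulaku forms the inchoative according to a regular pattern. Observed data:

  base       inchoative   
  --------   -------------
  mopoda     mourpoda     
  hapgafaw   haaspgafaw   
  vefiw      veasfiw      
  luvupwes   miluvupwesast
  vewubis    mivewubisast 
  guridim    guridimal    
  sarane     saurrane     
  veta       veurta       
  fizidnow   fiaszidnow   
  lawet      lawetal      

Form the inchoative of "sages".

"sages" ends in -s. The stems ending in -s (vewubis → mivewubisast, luvupwes → miluvupwesast) add mi- … -ast around the stem.
So sages → misagesast.

misagesast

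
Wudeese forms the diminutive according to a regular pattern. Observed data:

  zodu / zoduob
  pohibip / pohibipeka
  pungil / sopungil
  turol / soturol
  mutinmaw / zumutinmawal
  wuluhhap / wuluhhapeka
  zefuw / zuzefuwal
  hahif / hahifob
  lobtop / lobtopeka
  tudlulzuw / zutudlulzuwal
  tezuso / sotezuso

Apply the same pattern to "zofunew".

zuzofunewal

hahif and pohibip both have last vowel 'i' yet inflect differently (hahifob, pohibipeka), so the last vowel is not what conditions the rule; the final letter is.
"zofunew" ends in -w. The stems ending in -w (zefuw → zuzefuwal, mutinmaw → zumutinmawal, tudlulzuw → zutudlulzuwal) add zu- … -al around the stem.
The other patterns: stems ending in -f or -u add -ob; stems ending in -p add -eka; stems ending in -l or -o add the prefix so-.
So zofunew → zuzofunewal.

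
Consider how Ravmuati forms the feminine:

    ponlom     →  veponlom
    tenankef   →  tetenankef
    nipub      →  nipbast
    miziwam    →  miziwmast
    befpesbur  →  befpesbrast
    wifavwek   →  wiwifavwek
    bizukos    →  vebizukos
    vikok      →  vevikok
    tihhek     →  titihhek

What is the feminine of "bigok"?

vebigok

"bigok" has last vowel 'o'. The stems whose last vowel is 'o' (vikok → vevikok, ponlom → veponlom, bizukos → vebizukos) add the prefix ve-.
So bigok → vebigok.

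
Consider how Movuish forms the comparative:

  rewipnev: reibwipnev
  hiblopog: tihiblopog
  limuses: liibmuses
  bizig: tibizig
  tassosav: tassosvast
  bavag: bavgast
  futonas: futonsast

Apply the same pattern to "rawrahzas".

rawrahzsast

"rawrahzas" has last vowel 'a'. The stems whose last vowel is 'a' (tassosav → tassosvast, bavag → bavgast, futonas → futonsast) delete the last vowel and add -ast.
So rawrahzas → rawrahzsast.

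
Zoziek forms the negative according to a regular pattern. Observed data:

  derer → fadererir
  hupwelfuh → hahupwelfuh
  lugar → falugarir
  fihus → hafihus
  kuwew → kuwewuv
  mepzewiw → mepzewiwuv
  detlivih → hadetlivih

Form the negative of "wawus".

hawawus

derer and kuwew both have last vowel 'e' yet inflect differently (fadererir, kuwewuv), so the last vowel is not what conditions the rule; the final letter is.
"wawus" ends in -s. The one such stem in the data (fihus → hafihus) adds the prefix ha-, so the same rule applies.
The other patterns: stems ending in -r add fa- … -ir around the stem; stems ending in -w add -uv.
So wawus → hawawus.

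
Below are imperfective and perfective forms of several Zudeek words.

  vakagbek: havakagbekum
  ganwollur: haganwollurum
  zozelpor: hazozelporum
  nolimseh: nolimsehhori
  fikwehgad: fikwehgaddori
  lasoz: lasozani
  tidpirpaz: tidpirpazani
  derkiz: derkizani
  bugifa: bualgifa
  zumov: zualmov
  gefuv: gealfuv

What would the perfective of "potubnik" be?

hapotubnikum

vakagbek and nolimseh both have last vowel 'e' yet inflect differently (havakagbekum, nolimsehhori), so the last vowel is not what conditions the rule; the final letter is.
"potubnik" ends in -k. The one such stem in the data (vakagbek → havakagbekum) adds ha- … -um around the stem, so the same rule applies.
So potubnik → hapotubnikum.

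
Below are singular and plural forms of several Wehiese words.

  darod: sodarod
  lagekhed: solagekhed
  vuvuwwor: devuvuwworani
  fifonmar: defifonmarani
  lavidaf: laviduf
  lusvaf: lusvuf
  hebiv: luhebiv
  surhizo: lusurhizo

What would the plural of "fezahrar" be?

defezahrarani

"fezahrar" ends in -r. The stems ending in -r (vuvuwwor → devuvuwworani, fifonmar → defifonmarani) add de- … -ani around the stem.
The other patterns: stems ending in -d add the prefix so-; stems ending in -f change the last vowel to 'u'; stems ending in -o or -v add the prefix lu-.
So fezahrar → defezahrarani.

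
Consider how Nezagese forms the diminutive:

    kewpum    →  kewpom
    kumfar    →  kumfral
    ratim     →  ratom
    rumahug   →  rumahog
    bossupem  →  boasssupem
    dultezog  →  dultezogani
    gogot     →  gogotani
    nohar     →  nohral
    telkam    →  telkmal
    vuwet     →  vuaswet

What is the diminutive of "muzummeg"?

"muzummeg" has last vowel 'e'. The stems whose last vowel is 'e' (bossupem → boasssupem, vuwet → vuaswet) insert -as- after the first vowel.
The other patterns: stems whose last vowel is 'i' or 'u' change the last vowel to 'o'; stems whose last vowel is 'o' add -ani; stems whose last vowel is 'a' delete the last vowel and add -al.
So muzummeg → muaszummeg.

muaszummeg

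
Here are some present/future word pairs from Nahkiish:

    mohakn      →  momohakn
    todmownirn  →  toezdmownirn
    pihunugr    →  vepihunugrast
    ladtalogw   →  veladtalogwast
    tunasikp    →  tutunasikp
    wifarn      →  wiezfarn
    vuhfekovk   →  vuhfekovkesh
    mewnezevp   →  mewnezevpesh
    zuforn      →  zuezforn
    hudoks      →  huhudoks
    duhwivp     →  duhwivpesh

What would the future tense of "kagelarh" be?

kaezgelarh

zuforn and mohakn both end in -n yet inflect differently (zuezforn, momohakn), so the final letter is not what conditions the rule; the second-to-last letter is.
"kagelarh" has second-to-last letter 'r'. The stems whose second-to-last letter is 'r' (zuforn → zuezforn, wifarn → wiezfarn, todmownirn → toezdmownirn) insert -ez- after the first vowel.
The other patterns: stems whose second-to-last letter is 'k' repeat the first consonant+vowel as a prefix; stems whose second-to-last letter is 'g' add ve- … -ast around the stem; stems whose second-to-last letter is 'v' add -esh.
So kagelarh → kaezgelarh.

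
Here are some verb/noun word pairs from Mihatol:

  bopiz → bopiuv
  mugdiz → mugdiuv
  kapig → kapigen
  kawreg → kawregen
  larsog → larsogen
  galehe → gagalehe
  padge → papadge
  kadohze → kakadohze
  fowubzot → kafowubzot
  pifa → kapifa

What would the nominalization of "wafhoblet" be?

"wafhoblet" ends in -t. The one such stem in the data (fowubzot → kafowubzot) adds the prefix ka-, so the same rule applies.
The other patterns: stems ending in -z drop the final letter and add -uv; stems ending in -g add -en; stems ending in -e repeat the first consonant+vowel as a prefix.
So wafhoblet → kawafhoblet.

kawafhoblet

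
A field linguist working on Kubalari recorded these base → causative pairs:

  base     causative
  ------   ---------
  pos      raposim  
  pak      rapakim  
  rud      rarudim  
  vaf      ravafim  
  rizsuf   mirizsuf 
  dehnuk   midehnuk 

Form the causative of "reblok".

mireblok

vaf and rizsuf both end in -f yet inflect differently (ravafim, mirizsuf), so the final letter is not what conditions the rule; the number of vowels is.
"reblok" has 2 vowels. The stems with 2 vowels (rizsuf → mirizsuf, dehnuk → midehnuk) add the prefix mi-.
The other pattern: stems with 1 vowel add ra- … -im around the stem.
So reblok → mireblok.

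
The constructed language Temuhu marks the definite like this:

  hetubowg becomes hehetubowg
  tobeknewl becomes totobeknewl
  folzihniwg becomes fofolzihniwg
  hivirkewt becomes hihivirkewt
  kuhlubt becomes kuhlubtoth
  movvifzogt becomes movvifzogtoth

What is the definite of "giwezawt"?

"giwezawt" has second-to-last letter 'w'. The stems whose second-to-last letter is 'w' (hetubowg → hehetubowg, tobeknewl → totobeknewl, folzihniwg → fofolzihniwg) repeat the first consonant+vowel as a prefix.
The other pattern: stems whose second-to-last letter is 'b' or 'g' add -oth.
So giwezawt → gigiwezawt.

gigiwezawt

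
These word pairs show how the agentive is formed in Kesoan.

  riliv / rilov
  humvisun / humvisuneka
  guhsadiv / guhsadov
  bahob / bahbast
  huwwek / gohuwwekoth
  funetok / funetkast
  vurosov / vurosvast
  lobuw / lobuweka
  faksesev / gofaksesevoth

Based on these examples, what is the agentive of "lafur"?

huwwek and funetok both end in -k yet inflect differently (gohuwwekoth, funetkast), so the final letter is not what conditions the rule; the last vowel is.
"lafur" has last vowel 'u'. The stems whose last vowel is 'u' (lobuw → lobuweka, humvisun → humvisuneka) add -eka.
So lafur → lafureka.

lafureka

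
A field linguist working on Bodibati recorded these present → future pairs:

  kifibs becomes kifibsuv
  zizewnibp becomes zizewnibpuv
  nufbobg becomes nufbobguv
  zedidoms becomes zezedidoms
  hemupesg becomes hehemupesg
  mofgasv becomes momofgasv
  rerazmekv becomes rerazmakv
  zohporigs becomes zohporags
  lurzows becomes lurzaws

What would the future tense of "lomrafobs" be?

"lomrafobs" has second-to-last letter 'b'. The stems whose second-to-last letter is 'b' (kifibs → kifibsuv, zizewnibp → zizewnibpuv, nufbobg → nufbobguv) add -uv.
The other patterns: stems whose second-to-last letter is 'm' or 's' repeat the first consonant+vowel as a prefix; stems whose second-to-last letter is 'g', 'k' or 'w' change the last vowel to 'a'.
So lomrafobs → lomrafobsuv.

lomrafobsuv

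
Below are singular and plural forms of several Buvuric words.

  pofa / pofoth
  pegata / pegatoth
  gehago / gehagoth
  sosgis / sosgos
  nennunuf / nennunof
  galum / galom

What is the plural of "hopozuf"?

hopozof

"hopozuf" ends in a consonant. The stems ending in a consonant (nennunuf → nennunof, sosgis → sosgos, galum → galom) change the last vowel to 'o'.
The other pattern: stems ending in a vowel drop the final letter and add -oth.
So hopozuf → hopozof.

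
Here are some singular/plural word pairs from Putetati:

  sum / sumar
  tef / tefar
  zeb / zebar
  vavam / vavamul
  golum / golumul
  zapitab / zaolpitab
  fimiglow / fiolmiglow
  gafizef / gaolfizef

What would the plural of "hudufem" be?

sum and vavam both end in -m yet inflect differently (sumar, vavamul), so the final letter is not what conditions the rule; the number of vowels is.
"hudufem" has 3 vowels. The stems with 3 vowels (zapitab → zaolpitab, fimiglow → fiolmiglow, gafizef → gaolfizef) insert -ol- after the first vowel.
So hudufem → huoldufem.

huoldufem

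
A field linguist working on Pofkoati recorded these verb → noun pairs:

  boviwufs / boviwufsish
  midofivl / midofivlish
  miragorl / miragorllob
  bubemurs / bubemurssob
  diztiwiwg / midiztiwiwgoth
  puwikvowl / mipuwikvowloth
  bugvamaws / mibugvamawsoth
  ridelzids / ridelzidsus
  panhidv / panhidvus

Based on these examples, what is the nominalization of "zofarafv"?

zofarafvish

"zofarafv" has second-to-last letter 'f'. The one such stem in the data (boviwufs → boviwufsish) adds -ish, so the same rule applies.
The other patterns: stems whose second-to-last letter is 'r' double the final consonant and add -ob; stems whose second-to-last letter is 'w' add mi- … -oth around the stem; stems whose second-to-last letter is 'd' add -us.
So zofarafv → zofarafvish.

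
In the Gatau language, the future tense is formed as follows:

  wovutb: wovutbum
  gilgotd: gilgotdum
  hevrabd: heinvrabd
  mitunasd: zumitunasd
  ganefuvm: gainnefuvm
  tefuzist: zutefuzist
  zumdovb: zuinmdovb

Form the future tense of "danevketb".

danevketbum

gilgotd and mitunasd both end in -d yet inflect differently (gilgotdum, zumitunasd), so the final letter is not what conditions the rule; the second-to-last letter is.
"danevketb" has second-to-last letter 't'. The stems whose second-to-last letter is 't' (gilgotd → gilgotdum, wovutb → wovutbum) add -um.
So danevketb → danevketbum.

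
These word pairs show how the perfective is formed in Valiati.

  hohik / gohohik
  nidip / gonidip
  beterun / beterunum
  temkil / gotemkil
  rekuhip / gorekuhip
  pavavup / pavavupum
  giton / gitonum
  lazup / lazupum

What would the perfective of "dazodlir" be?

"dazodlir" has last vowel 'i'. The stems whose last vowel is 'i' (temkil → gotemkil, nidip → gonidip, hohik → gohohik) add the prefix go-.
The other pattern: stems whose last vowel is 'o' or 'u' add -um.
So dazodlir → godazodlir.

godazodlir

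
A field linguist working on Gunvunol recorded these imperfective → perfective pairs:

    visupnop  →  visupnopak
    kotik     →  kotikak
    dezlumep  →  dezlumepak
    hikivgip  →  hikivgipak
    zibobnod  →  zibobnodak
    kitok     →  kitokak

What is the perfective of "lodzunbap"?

lodzunbapak

Every pair shown (visupnop → visupnopak, kotik → kotikak, dezlumep → dezlumepak, …) follows the same rule: add -ak.
So lodzunbap → lodzunbapak.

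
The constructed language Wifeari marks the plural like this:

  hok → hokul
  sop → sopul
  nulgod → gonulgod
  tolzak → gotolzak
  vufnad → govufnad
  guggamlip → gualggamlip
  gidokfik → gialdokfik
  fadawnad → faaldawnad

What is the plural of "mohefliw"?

moalhefliw

"mohefliw" has 3 vowels. The stems with 3 vowels (guggamlip → gualggamlip, gidokfik → gialdokfik, fadawnad → faaldawnad) insert -al- after the first vowel.
So mohefliw → moalhefliw.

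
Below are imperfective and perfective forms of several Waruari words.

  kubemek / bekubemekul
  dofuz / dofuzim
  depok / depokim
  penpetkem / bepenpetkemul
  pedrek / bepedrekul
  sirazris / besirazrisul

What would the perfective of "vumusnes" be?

kubemek and depok both end in -k yet inflect differently (bekubemekul, depokim), so the final letter is not what conditions the rule; the last vowel is.
"vumusnes" has last vowel 'e'. The stems whose last vowel is 'e' (kubemek → bekubemekul, penpetkem → bepenpetkemul, pedrek → bepedrekul) add be- … -ul around the stem.
The other pattern: stems whose last vowel is 'o' or 'u' add -im.
So vumusnes → bevumusnesul.

bevumusnesul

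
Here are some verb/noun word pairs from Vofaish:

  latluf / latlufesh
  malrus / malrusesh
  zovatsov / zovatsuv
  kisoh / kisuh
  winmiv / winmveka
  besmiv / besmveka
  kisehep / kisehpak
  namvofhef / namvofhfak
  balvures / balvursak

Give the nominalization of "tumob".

"tumob" has last vowel 'o'. The stems whose last vowel is 'o' (zovatsov → zovatsuv, kisoh → kisuh) change the last vowel to 'u'.
So tumob → tumub.

tumub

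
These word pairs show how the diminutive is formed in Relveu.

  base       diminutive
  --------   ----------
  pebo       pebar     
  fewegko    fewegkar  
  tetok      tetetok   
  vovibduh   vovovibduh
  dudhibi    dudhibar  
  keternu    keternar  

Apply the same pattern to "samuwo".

samuwar

"samuwo" ends in a vowel. The stems ending in a vowel (dudhibi → dudhibar, pebo → pebar, fewegko → fewegkar) drop the final letter and add -ar.
The other pattern: stems ending in a consonant repeat the first consonant+vowel as a prefix.
So samuwo → samuwar.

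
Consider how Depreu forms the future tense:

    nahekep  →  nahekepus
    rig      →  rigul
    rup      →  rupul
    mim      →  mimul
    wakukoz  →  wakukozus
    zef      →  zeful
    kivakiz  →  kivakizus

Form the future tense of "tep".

tepul

rup and nahekep both end in -p yet inflect differently (rupul, nahekepus), so the final letter is not what conditions the rule; the number of vowels is.
"tep" has 1 vowel. The stems with 1 vowel (rup → rupul, rig → rigul, mim → mimul) add -ul.
The other pattern: stems with 3 vowels add -us.
So tep → tepul.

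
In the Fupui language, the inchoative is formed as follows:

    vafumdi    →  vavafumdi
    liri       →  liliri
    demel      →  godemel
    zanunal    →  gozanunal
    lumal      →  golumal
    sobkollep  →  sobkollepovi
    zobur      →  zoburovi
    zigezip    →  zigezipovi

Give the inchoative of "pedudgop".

demel and sobkollep both have last vowel 'e' yet inflect differently (godemel, sobkollepovi), so the last vowel is not what conditions the rule; the final letter is.
"pedudgop" ends in -p. The stems ending in -p (sobkollep → sobkollepovi, zigezip → zigezipovi) add -ovi.
So pedudgop → pedudgopovi.

pedudgopovi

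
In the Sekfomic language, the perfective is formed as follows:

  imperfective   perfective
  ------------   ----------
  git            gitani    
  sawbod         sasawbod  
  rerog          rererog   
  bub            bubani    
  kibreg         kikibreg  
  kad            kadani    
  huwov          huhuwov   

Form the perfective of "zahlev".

"zahlev" has 2 vowels. The stems with 2 vowels (sawbod → sasawbod, huwov → huhuwov, kibreg → kikibreg) repeat the first consonant+vowel as a prefix.
The other pattern: stems with 1 vowel add -ani.
So zahlev → zazahlev.

zazahlev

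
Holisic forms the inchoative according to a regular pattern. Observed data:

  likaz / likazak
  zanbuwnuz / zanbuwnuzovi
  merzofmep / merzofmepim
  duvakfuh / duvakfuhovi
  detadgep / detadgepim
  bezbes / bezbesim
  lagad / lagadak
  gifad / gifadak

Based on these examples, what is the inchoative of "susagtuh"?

susagtuhovi

likaz and zanbuwnuz both end in -z yet inflect differently (likazak, zanbuwnuzovi), so the final letter is not what conditions the rule; the last vowel is.
"susagtuh" has last vowel 'u'. The stems whose last vowel is 'u' (duvakfuh → duvakfuhovi, zanbuwnuz → zanbuwnuzovi) add -ovi.
So susagtuh → susagtuhovi.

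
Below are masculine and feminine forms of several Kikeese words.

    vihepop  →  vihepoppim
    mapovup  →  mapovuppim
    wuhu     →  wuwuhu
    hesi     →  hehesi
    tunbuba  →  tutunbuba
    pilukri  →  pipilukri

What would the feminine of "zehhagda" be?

"zehhagda" ends in a vowel. The stems ending in a vowel (hesi → hehesi, tunbuba → tutunbuba, wuhu → wuwuhu) repeat the first consonant+vowel as a prefix.
The other pattern: stems ending in a consonant double the final consonant and add -im.
So zehhagda → zezehhagda.

zezehhagda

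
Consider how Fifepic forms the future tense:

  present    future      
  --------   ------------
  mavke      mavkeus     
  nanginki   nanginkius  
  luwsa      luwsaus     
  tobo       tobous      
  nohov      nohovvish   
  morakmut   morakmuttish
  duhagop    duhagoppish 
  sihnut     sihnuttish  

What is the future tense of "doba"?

dobaus

tobo and nohov both have last vowel 'o' yet inflect differently (tobous, nohovvish), so the last vowel is not what conditions the rule; whether the stem ends in a vowel or a consonant is.
"doba" ends in a vowel. The stems ending in a vowel (mavke → mavkeus, nanginki → nanginkius, luwsa → luwsaus) add -us.
The other pattern: stems ending in a consonant double the final consonant and add -ish.
So doba → dobaus.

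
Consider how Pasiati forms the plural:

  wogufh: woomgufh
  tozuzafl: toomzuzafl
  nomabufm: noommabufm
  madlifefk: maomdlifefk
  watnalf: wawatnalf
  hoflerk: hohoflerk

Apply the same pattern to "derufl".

deomrufl

madlifefk and hoflerk both end in -k yet inflect differently (maomdlifefk, hohoflerk), so the final letter is not what conditions the rule; the second-to-last letter is.
"derufl" has second-to-last letter 'f'. The stems whose second-to-last letter is 'f' (wogufh → woomgufh, tozuzafl → toomzuzafl, nomabufm → noommabufm) insert -om- after the first vowel.
So derufl → deomrufl.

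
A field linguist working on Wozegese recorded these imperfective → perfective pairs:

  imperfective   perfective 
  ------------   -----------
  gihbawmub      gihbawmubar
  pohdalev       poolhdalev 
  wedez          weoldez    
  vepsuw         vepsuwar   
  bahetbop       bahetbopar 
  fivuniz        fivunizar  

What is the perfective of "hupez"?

huolpez

wedez and fivuniz both end in -z yet inflect differently (weoldez, fivunizar), so the final letter is not what conditions the rule; the last vowel is.
"hupez" has last vowel 'e'. The stems whose last vowel is 'e' (wedez → weoldez, pohdalev → poolhdalev) insert -ol- after the first vowel.
The other pattern: stems whose last vowel is 'i', 'o' or 'u' add -ar.
So hupez → huolpez.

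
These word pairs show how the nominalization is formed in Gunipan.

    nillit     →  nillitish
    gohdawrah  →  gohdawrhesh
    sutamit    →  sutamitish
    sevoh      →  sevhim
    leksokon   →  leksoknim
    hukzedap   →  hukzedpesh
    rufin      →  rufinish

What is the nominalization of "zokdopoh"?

zokdophim

"zokdopoh" has last vowel 'o'. The stems whose last vowel is 'o' (sevoh → sevhim, leksokon → leksoknim) delete the last vowel and add -im.
The other patterns: stems whose last vowel is 'i' add -ish; stems whose last vowel is 'a' delete the last vowel and add -esh.
So zokdopoh → zokdophim.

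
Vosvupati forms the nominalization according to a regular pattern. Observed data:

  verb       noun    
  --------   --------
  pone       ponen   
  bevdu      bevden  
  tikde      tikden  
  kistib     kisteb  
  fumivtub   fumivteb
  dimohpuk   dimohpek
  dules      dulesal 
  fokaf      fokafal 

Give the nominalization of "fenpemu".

fenpemen

bevdu and fumivtub both have last vowel 'u' yet inflect differently (bevden, fumivteb), so the last vowel is not what conditions the rule; the final letter is.
"fenpemu" ends in -u. The one such stem in the data (bevdu → bevden) drops the final letter and adds -en (as do pone, tikde), so the same rule applies.
So fenpemu → fenpemen.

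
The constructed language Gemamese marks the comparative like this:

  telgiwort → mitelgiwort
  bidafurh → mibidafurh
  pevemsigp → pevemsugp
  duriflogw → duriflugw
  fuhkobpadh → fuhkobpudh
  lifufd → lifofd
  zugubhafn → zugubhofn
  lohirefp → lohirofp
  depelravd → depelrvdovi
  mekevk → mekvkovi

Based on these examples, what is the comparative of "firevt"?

firvtovi

bidafurh and fuhkobpadh both end in -h yet inflect differently (mibidafurh, fuhkobpudh), so the final letter is not what conditions the rule; the second-to-last letter is.
"firevt" has second-to-last letter 'v'. The stems whose second-to-last letter is 'v' (depelravd → depelrvdovi, mekevk → mekvkovi) delete the last vowel and add -ovi.
The other patterns: stems whose second-to-last letter is 'r' add the prefix mi-; stems whose second-to-last letter is 'd' or 'g' change the last vowel to 'u'; stems whose second-to-last letter is 'f' change the last vowel to 'o'.
So firevt → firvtovi.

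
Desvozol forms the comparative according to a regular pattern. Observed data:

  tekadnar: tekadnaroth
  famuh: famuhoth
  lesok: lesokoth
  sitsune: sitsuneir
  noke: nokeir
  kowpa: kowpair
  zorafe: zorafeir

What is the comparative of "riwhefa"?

"riwhefa" ends in a vowel. The stems ending in a vowel (sitsune → sitsuneir, noke → nokeir, kowpa → kowpair) add -ir.
The other pattern: stems ending in a consonant add -oth.
So riwhefa → riwhefair.

riwhefair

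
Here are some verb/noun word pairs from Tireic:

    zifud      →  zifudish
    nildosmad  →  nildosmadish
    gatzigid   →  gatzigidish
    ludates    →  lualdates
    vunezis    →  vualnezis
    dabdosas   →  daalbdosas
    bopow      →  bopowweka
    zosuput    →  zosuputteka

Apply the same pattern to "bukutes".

bualkutes

"bukutes" ends in -s. The stems ending in -s (ludates → lualdates, vunezis → vualnezis, dabdosas → daalbdosas) insert -al- after the first vowel.
So bukutes → bualkutes.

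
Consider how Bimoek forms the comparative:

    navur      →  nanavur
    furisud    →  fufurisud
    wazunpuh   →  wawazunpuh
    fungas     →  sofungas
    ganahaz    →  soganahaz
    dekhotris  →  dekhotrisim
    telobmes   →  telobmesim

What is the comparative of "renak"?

sorenak

fungas and dekhotris both end in -s yet inflect differently (sofungas, dekhotrisim), so the final letter is not what conditions the rule; the last vowel is.
"renak" has last vowel 'a'. The stems whose last vowel is 'a' (fungas → sofungas, ganahaz → soganahaz) add the prefix so-.
The other patterns: stems whose last vowel is 'u' repeat the first consonant+vowel as a prefix; stems whose last vowel is 'e' or 'i' add -im.
So renak → sorenak.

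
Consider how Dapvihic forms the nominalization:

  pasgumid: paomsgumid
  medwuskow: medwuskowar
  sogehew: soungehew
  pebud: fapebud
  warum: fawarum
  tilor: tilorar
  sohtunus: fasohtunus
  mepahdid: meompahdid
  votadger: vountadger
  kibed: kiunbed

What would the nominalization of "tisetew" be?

tiunsetew

sogehew and medwuskow both end in -w yet inflect differently (soungehew, medwuskowar), so the final letter is not what conditions the rule; the last vowel is.
"tisetew" has last vowel 'e'. The stems whose last vowel is 'e' (votadger → vountadger, sogehew → soungehew, kibed → kiunbed) insert -un- after the first vowel.
The other patterns: stems whose last vowel is 'o' add -ar; stems whose last vowel is 'u' add the prefix fa-; stems whose last vowel is 'i' insert -om- after the first vowel.
So tisetew → tiunsetew.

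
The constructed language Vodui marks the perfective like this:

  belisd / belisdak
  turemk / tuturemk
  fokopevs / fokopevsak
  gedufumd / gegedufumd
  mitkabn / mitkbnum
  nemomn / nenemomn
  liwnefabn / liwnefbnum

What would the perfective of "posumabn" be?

mitkabn and nemomn both end in -n yet inflect differently (mitkbnum, nenemomn), so the final letter is not what conditions the rule; the second-to-last letter is.
"posumabn" has second-to-last letter 'b'. The stems whose second-to-last letter is 'b' (mitkabn → mitkbnum, liwnefabn → liwnefbnum) delete the last vowel and add -um.
So posumabn → posumbnum.

posumbnum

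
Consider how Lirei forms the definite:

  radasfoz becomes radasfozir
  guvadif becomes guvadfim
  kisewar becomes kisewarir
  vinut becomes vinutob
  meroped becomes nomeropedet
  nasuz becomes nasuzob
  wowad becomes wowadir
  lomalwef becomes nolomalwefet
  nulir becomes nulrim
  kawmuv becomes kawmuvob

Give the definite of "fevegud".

fevegudob

"fevegud" has last vowel 'u'. The stems whose last vowel is 'u' (kawmuv → kawmuvob, nasuz → nasuzob, vinut → vinutob) add -ob.
So fevegud → fevegudob.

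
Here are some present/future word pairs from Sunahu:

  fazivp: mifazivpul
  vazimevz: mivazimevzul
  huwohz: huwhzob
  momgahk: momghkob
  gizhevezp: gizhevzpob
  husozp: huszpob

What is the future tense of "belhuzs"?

belhzsob

vazimevz and huwohz both end in -z yet inflect differently (mivazimevzul, huwhzob), so the final letter is not what conditions the rule; the second-to-last letter is.
"belhuzs" has second-to-last letter 'z'. The stems whose second-to-last letter is 'z' (gizhevezp → gizhevzpob, husozp → huszpob) delete the last vowel and add -ob.
So belhuzs → belhzsob.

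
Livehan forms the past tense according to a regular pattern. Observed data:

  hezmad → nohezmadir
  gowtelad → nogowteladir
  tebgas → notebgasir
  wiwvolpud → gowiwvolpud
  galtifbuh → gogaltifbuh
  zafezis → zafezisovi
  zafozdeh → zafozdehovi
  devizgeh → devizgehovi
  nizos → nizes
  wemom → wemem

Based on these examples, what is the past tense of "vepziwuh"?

govepziwuh

hezmad and wiwvolpud both end in -d yet inflect differently (nohezmadir, gowiwvolpud), so the final letter is not what conditions the rule; the last vowel is.
"vepziwuh" has last vowel 'u'. The stems whose last vowel is 'u' (wiwvolpud → gowiwvolpud, galtifbuh → gogaltifbuh) add the prefix go-.
The other patterns: stems whose last vowel is 'a' add no- … -ir around the stem; stems whose last vowel is 'e' or 'i' add -ovi; stems whose last vowel is 'o' change the last vowel to 'e'.
So vepziwuh → govepziwuh.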